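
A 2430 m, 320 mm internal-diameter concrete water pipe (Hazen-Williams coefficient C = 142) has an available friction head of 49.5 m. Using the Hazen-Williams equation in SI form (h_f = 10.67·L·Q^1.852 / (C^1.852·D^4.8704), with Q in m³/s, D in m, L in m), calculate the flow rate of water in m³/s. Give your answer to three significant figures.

Rearranging: Q = [h_f·C^1.852·D^4.8704 / (10.67·L)]^(1/1.852)
Q = [49.5·142^1.852·0.320^4.8704 / (10.67·2430)]^0.540 = 0.2414 m³/s

Q ≈ 0.241 m³/s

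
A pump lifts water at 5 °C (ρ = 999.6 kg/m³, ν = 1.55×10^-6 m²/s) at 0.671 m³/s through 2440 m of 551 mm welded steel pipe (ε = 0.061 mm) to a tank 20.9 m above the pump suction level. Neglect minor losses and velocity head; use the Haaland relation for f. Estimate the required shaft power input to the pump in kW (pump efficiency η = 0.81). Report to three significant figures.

P_shaft ≈ 366 kW

V = 4Q/(πD²) = 2.814 m/s; Re = 1.00×10^6; ε/D = 1.11×10^-4; f = 0.01348
h_f = f(L/D)V²/2g = 24.09 m
Total head H = z + h_f = 20.9 + 24.09 = 44.99 m
P_hyd = ρgQH = 999.6·9.81·0.671·44.99 = 296.1 kW
P_shaft = P_hyd/η = 296.1/0.81 = 365.5 kW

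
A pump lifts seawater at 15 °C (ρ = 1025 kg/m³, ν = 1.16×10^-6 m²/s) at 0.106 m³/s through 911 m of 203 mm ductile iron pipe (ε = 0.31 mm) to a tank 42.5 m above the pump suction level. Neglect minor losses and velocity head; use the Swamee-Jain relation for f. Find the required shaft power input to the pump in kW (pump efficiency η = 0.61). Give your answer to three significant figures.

V = 4Q/(πD²) = 3.275 m/s; Re = 5.73×10^5; ε/D = 0.00153; f = 0.02233
h_f = f(L/D)V²/2g = 54.77 m
Total head H = z + h_f = 42.5 + 54.77 = 97.27 m
P_hyd = ρgQH = 1025·9.81·0.106·97.27 = 103.7 kW
P_shaft = P_hyd/η = 103.7/0.61 = 170.0 kW

P_shaft ≈ 170 kW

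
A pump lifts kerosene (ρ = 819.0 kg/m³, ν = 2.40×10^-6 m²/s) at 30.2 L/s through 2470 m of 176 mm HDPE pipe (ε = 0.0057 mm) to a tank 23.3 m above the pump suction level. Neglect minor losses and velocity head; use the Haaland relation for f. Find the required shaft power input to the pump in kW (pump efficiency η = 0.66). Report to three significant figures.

P_shaft ≈ 16.0 kW

V = 4Q/(πD²) = 1.241 m/s; Re = 9.10×10^4; ε/D = 3.24×10^-5; f = 0.01830
h_f = f(L/D)V²/2g = 20.17 m
Total head H = z + h_f = 23.3 + 20.17 = 43.47 m
P_hyd = ρgQH = 819.0·9.81·0.0302·43.47 = 10.55 kW
P_shaft = P_hyd/η = 10.55/0.66 = 15.98 kW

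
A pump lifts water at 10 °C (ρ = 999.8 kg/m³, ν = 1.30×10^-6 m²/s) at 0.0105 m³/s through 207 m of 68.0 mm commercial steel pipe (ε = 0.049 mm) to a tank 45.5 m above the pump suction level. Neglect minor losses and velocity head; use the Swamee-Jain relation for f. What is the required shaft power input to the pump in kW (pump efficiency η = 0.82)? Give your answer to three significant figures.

V = 4Q/(πD²) = 2.891 m/s; Re = 1.51×10^5; ε/D = 7.21×10^-4; f = 0.02047
h_f = f(L/D)V²/2g = 26.54 m
Total head H = z + h_f = 45.5 + 26.54 = 72.04 m
P_hyd = ρgQH = 999.8·9.81·0.0105·72.04 = 7.419 kW
P_shaft = P_hyd/η = 7.419/0.82 = 9.048 kW

P_shaft ≈ 9.05 kW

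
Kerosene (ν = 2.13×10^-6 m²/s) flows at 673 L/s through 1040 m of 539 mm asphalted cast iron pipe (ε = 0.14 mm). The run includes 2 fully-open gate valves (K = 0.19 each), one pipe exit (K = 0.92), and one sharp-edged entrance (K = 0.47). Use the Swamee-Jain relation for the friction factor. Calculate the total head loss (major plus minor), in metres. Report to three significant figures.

H_L ≈ 14.2 m

V = 4Q/(πD²) = 2.949 m/s; V²/2g = 0.4434 m
Re = 7.46×10^5, ε/D = 2.60×10^-4 → f = 0.01562 (Swamee-Jain)
Major: h_f = f(L/D)·V²/2g = 0.01562·1929·0.4434 = 13.37 m
Minor: ΣK = 1.77; h_m = ΣK·V²/2g = 0.7848 m
Total H_L = 13.37 + 0.7848 = 14.15 m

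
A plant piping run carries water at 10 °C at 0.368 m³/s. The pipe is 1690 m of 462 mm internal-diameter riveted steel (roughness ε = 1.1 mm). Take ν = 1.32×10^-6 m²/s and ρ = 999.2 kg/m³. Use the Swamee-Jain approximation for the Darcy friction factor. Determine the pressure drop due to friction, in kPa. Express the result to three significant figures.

Δp ≈ 219 kPa

V = 4Q/(πD²) = 4·0.368/(π·0.462²) = 2.195 m/s
Re = VD/ν = 2.195·0.462/1.32×10^-6 = 7.68×10^5 → turbulent
ε/D = 1.1/462 = 0.00238
Swamee-Jain: f = 0.02484
h_f = f(L/D)V²/(2g) = 0.02484·(1690/0.462)·2.195²/(2·9.81) = 22.32 m
Δp = ρg·h_f = 999.2·9.81·22.32 = 218.8 kPa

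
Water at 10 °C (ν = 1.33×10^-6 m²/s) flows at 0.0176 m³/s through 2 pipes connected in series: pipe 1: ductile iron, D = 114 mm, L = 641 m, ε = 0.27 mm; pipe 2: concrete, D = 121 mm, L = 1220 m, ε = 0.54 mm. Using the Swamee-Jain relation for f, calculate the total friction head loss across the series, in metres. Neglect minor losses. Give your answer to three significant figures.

Pipe 1: V = 1.724 m/s, Re = 1.48×10^5, ε/D = 0.00237, f = 0.02577, h_1 = f(L/D)V²/2g = 21.96 m
Pipe 2: V = 1.531 m/s, Re = 1.39×10^5, ε/D = 0.00446, f = 0.03030, h_2 = f(L/D)V²/2g = 36.47 m
Series → Q common, losses add: H = Σh = 58.43 m

H ≈ 58.4 m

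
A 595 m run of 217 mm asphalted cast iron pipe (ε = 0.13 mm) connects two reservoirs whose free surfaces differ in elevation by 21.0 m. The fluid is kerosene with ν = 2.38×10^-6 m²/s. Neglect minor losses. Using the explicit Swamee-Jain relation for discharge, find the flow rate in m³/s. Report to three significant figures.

Swamee-Jain (Type II): Q = -0.965·√(gD⁵h_f/L)·ln[ε/(3.7D) + √(3.17ν²L/(gD³h_f))]
√(gD⁵h_f/L) = √(9.81·0.217⁵·21.0/595) = 0.01291
ε/(3.7D) = 1.62×10^-4; √(3.17ν²L/(gD³h_f)) = 7.12×10^-5
Q = -0.965·0.01291·ln(2.332×10^-4) = 0.1042 m³/s
Check: V = 2.82 m/s, Re = 2.57×10^5, f = 0.01907, h_f = 21.1 m ≈ 21.0 m ✓

Q ≈ 0.104 m³/s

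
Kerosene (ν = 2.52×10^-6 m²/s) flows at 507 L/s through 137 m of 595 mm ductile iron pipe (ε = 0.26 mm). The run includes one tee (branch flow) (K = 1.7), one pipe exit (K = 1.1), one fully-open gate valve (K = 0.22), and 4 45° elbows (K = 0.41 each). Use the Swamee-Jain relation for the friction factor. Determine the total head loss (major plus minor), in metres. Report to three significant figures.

V = 4Q/(πD²) = 1.823 m/s; V²/2g = 0.1695 m
Re = 4.31×10^5, ε/D = 4.37×10^-4 → f = 0.01752 (Swamee-Jain)
Major: h_f = f(L/D)·V²/2g = 0.01752·230.3·0.1695 = 0.6836 m
Minor: ΣK = 4.66; h_m = ΣK·V²/2g = 0.7897 m
Total H_L = 0.6836 + 0.7897 = 1.473 m

H_L ≈ 1.47 m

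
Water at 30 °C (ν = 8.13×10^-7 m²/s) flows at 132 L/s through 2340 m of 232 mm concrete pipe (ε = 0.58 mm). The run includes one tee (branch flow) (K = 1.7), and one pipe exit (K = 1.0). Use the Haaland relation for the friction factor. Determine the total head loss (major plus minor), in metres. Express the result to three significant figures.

H_L ≈ 127 m

V = 4Q/(πD²) = 3.123 m/s; V²/2g = 0.4970 m
Re = 8.91×10^5, ε/D = 0.00250 → f = 0.02508 (Haaland)
Major: h_f = f(L/D)·V²/2g = 0.02508·10086·0.4970 = 125.7 m
Minor: ΣK = 2.70; h_m = ΣK·V²/2g = 1.342 m
Total H_L = 125.7 + 1.342 = 127.1 m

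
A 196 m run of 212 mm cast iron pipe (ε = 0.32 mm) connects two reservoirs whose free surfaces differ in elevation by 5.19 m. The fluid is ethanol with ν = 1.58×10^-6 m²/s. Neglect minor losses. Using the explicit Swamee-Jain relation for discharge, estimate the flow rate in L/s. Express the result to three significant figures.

Swamee-Jain (Type II): Q = -0.965·√(gD⁵h_f/L)·ln[ε/(3.7D) + √(3.17ν²L/(gD³h_f))]
√(gD⁵h_f/L) = √(9.81·0.212⁵·5.19/196) = 0.01055
ε/(3.7D) = 4.08×10^-4; √(3.17ν²L/(gD³h_f)) = 5.65×10^-5
Q = -0.965·0.01055·ln(4.645×10^-4) = 0.07811 m³/s
Check: V = 2.21 m/s, Re = 2.97×10^5, f = 0.02265, h_f = 5.23 m ≈ 5.19 m ✓

Q ≈ 78.1 L/s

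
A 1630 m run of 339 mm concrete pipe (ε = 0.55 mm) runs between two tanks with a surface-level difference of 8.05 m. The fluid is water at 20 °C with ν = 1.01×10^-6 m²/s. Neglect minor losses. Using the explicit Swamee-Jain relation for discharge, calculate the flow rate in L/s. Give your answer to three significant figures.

Swamee-Jain (Type II): Q = -0.965·√(gD⁵h_f/L)·ln[ε/(3.7D) + √(3.17ν²L/(gD³h_f))]
√(gD⁵h_f/L) = √(9.81·0.339⁵·8.05/1630) = 0.01473
ε/(3.7D) = 4.38×10^-4; √(3.17ν²L/(gD³h_f)) = 4.14×10^-5
Q = -0.965·0.01473·ln(4.799×10^-4) = 0.1086 m³/s
Check: V = 1.20 m/s, Re = 4.04×10^5, f = 0.02282, h_f = 8.10 m ≈ 8.05 m ✓

Q ≈ 109 L/s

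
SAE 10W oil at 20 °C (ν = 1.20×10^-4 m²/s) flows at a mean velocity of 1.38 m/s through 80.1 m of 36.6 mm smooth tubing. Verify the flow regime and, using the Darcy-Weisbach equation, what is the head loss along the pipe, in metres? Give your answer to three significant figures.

h_f ≈ 32.3 m

Re = VD/ν = 1.38·0.03660/1.20×10^-4 = 421 → laminar (Re < 2300)
f = 64/Re = 0.1521
h_f = f(L/D)V²/(2g) = 0.1521·(80.1/0.03660)·1.38²/(2·9.81) = 32.30 m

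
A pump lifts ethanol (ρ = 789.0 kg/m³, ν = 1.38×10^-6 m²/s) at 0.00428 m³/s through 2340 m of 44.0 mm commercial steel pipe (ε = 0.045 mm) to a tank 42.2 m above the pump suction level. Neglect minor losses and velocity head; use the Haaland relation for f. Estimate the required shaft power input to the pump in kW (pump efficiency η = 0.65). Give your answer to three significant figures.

V = 4Q/(πD²) = 2.815 m/s; Re = 8.97×10^4; ε/D = 0.00102; f = 0.02226
h_f = f(L/D)V²/2g = 478.2 m
Total head H = z + h_f = 42.2 + 478.2 = 520.4 m
P_hyd = ρgQH = 789.0·9.81·0.00428·520.4 = 17.24 kW
P_shaft = P_hyd/η = 17.24/0.65 = 26.52 kW

P_shaft ≈ 26.5 kW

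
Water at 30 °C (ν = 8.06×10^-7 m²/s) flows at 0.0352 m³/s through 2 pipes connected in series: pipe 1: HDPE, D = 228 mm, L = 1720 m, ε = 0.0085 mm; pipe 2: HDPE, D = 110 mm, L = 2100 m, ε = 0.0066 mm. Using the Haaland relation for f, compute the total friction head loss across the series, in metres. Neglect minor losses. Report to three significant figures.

Pipe 1: V = 0.8622 m/s, Re = 2.44×10^5, ε/D = 3.73×10^-5, f = 0.01520, h_1 = f(L/D)V²/2g = 4.343 m
Pipe 2: V = 3.704 m/s, Re = 5.06×10^5, ε/D = 6.00×10^-5, f = 0.01377, h_2 = f(L/D)V²/2g = 183.9 m
Series → Q common, losses add: H = Σh = 188.2 m

H ≈ 188 m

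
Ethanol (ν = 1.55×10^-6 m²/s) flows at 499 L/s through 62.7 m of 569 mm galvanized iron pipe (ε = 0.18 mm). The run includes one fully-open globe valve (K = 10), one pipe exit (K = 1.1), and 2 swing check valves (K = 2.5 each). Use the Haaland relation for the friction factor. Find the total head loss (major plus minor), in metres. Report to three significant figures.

H_L ≈ 3.51 m

V = 4Q/(πD²) = 1.962 m/s; V²/2g = 0.1963 m
Re = 7.20×10^5, ε/D = 3.16×10^-4 → f = 0.01596 (Haaland)
Major: h_f = f(L/D)·V²/2g = 0.01596·110.2·0.1963 = 0.3453 m
Minor: ΣK = 16.1; h_m = ΣK·V²/2g = 3.160 m
Total H_L = 0.3453 + 3.160 = 3.505 m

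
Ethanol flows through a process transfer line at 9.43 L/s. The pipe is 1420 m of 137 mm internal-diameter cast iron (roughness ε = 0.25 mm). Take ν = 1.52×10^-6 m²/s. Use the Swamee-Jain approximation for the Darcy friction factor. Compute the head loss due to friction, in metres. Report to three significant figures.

h_f ≈ 5.62 m

V = 4Q/(πD²) = 4·0.00943/(π·0.137²) = 0.6397 m/s
Re = VD/ν = 0.6397·0.137/1.52×10^-6 = 5.77×10^4 → turbulent
ε/D = 0.25/137 = 0.00182
Swamee-Jain: f = 0.02599
h_f = f(L/D)V²/(2g) = 0.02599·(1420/0.137)·0.6397²/(2·9.81) = 5.618 m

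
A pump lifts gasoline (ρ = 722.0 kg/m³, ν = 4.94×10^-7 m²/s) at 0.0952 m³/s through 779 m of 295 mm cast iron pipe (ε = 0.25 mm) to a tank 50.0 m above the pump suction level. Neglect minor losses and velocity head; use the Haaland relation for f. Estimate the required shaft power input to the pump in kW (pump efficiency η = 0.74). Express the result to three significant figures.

P_shaft ≈ 50.1 kW

V = 4Q/(πD²) = 1.393 m/s; Re = 8.32×10^5; ε/D = 8.47×10^-4; f = 0.01926
h_f = f(L/D)V²/2g = 5.030 m
Total head H = z + h_f = 50.0 + 5.030 = 55.03 m
P_hyd = ρgQH = 722.0·9.81·0.0952·55.03 = 37.11 kW
P_shaft = P_hyd/η = 37.11/0.74 = 50.14 kW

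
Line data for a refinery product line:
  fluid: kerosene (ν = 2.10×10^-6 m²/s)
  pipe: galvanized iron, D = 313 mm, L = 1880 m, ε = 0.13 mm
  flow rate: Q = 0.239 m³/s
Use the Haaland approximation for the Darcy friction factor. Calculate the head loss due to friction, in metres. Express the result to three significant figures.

V = 4Q/(πD²) = 4·0.239/(π·0.313²) = 3.106 m/s
Re = VD/ν = 3.106·0.313/2.10×10^-6 = 4.63×10^5 → turbulent
ε/D = 0.13/313 = 4.15×10^-4
Haaland: f = 0.01708
h_f = f(L/D)V²/(2g) = 0.01708·(1880/0.313)·3.106²/(2·9.81) = 50.46 m

h_f ≈ 50.5 m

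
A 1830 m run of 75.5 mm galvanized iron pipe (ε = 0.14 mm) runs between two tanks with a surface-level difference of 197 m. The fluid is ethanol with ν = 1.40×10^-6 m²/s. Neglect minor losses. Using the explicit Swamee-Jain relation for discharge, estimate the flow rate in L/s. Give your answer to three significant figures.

Swamee-Jain (Type II): Q = -0.965·√(gD⁵h_f/L)·ln[ε/(3.7D) + √(3.17ν²L/(gD³h_f))]
√(gD⁵h_f/L) = √(9.81·0.0755⁵·197/1830) = 0.001610
ε/(3.7D) = 5.01×10^-4; √(3.17ν²L/(gD³h_f)) = 1.17×10^-4
Q = -0.965·0.001610·ln(6.181×10^-4) = 0.01148 m³/s
Check: V = 2.56 m/s, Re = 1.38×10^5, f = 0.02448, h_f = 199 m ≈ 197 m ✓

Q ≈ 11.5 L/s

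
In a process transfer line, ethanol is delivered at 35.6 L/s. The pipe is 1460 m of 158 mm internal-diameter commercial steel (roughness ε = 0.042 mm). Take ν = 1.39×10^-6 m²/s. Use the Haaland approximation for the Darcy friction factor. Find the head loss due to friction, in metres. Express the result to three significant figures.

h_f ≈ 26.8 m

V = 4Q/(πD²) = 4·0.0356/(π·0.158²) = 1.816 m/s
Re = VD/ν = 1.816·0.158/1.39×10^-6 = 2.06×10^5 → turbulent
ε/D = 0.042/158 = 2.66×10^-4
Haaland: f = 0.01723
h_f = f(L/D)V²/(2g) = 0.01723·(1460/0.158)·1.816²/(2·9.81) = 26.76 m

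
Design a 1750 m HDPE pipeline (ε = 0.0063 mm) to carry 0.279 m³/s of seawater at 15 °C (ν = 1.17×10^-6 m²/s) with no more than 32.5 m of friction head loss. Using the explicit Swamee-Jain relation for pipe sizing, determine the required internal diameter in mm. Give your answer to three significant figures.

D ≈ 338 mm

Swamee-Jain (Type III): D = 0.66·[ε^1.25·(LQ²/(gh_f))^4.75 + ν·Q^9.4·(L/(gh_f))^5.2]^0.04
LQ²/(gh_f) = 0.4273; L/(gh_f) = 5.489
Term 1 = ε^1.25·(…)^4.75 = 5.56×10^-9; Term 2 = ν·Q^9.4·(…)^5.2 = 5.04×10^-8
D = 0.66·(5.56×10^-9 + 5.04×10^-8)^0.04 = 0.3384 m = 338 mm
Check: V = 3.10 m/s, Re = 8.97×10^5, f = 0.01224, h_f = 31.0 m ≈ 32.5 m ✓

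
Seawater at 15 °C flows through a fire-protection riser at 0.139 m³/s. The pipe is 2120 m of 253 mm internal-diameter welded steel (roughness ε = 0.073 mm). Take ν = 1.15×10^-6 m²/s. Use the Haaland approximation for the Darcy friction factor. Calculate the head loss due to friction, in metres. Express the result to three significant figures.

h_f ≈ 51.8 m

V = 4Q/(πD²) = 4·0.139/(π·0.253²) = 2.765 m/s
Re = VD/ν = 2.765·0.253/1.15×10^-6 = 6.08×10^5 → turbulent
ε/D = 0.073/253 = 2.89×10^-4
Haaland: f = 0.01587
h_f = f(L/D)V²/(2g) = 0.01587·(2120/0.253)·2.765²/(2·9.81) = 51.81 m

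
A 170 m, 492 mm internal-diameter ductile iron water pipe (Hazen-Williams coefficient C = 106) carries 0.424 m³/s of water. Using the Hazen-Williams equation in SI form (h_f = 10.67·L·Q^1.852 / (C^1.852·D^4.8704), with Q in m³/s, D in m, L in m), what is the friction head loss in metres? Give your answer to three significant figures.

h_f ≈ 2.08 m

h_f = 10.67·170·0.424^1.852 / (106^1.852·0.492^4.8704) = 2.079 m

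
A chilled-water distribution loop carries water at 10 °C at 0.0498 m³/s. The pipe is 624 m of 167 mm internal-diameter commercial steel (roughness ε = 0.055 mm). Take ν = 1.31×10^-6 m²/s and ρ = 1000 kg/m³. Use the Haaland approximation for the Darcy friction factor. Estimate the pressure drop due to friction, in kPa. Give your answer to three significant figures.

V = 4Q/(πD²) = 4·0.0498/(π·0.167²) = 2.274 m/s
Re = VD/ν = 2.274·0.167/1.31×10^-6 = 2.90×10^5 → turbulent
ε/D = 0.055/167 = 3.29×10^-4
Haaland: f = 0.01706
h_f = f(L/D)V²/(2g) = 0.01706·(624/0.167)·2.274²/(2·9.81) = 16.79 m
Δp = ρg·h_f = 1000·9.81·16.79 = 164.7 kPa

Δp ≈ 165 kPa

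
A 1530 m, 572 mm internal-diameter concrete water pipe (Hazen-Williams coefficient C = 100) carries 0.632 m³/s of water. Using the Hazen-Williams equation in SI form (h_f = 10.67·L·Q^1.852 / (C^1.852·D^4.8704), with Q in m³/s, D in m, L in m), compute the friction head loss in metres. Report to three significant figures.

h_f ≈ 21.0 m

h_f = 10.67·1530·0.632^1.852 / (100^1.852·0.572^4.8704) = 20.96 m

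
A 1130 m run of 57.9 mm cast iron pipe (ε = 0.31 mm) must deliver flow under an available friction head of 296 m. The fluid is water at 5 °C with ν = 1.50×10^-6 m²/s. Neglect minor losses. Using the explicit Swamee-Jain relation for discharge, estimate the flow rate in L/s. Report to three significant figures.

Swamee-Jain (Type II): Q = -0.965·√(gD⁵h_f/L)·ln[ε/(3.7D) + √(3.17ν²L/(gD³h_f))]
√(gD⁵h_f/L) = √(9.81·0.0579⁵·296/1130) = 0.001293
ε/(3.7D) = 0.00145; √(3.17ν²L/(gD³h_f)) = 1.20×10^-4
Q = -0.965·0.001293·ln(0.001567) = 0.008060 m³/s
Check: V = 3.06 m/s, Re = 1.18×10^5, f = 0.03200, h_f = 298 m ≈ 296 m ✓

Q ≈ 8.06 L/s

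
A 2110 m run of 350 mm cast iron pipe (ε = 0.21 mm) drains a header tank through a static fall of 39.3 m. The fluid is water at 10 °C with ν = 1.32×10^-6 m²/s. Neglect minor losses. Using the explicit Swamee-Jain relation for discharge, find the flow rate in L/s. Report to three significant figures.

Swamee-Jain (Type II): Q = -0.965·√(gD⁵h_f/L)·ln[ε/(3.7D) + √(3.17ν²L/(gD³h_f))]
√(gD⁵h_f/L) = √(9.81·0.350⁵·39.3/2110) = 0.03098
ε/(3.7D) = 1.62×10^-4; √(3.17ν²L/(gD³h_f)) = 2.66×10^-5
Q = -0.965·0.03098·ln(1.887×10^-4) = 0.2564 m³/s
Check: V = 2.66 m/s, Re = 7.06×10^5, f = 0.01813, h_f = 39.5 m ≈ 39.3 m ✓

Q ≈ 256 L/s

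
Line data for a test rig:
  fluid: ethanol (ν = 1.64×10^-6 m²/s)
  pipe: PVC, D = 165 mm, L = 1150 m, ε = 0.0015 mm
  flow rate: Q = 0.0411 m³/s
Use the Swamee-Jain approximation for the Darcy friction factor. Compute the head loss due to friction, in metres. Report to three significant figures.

V = 4Q/(πD²) = 4·0.0411/(π·0.165²) = 1.922 m/s
Re = VD/ν = 1.922·0.165/1.64×10^-6 = 1.93×10^5 → turbulent
ε/D = 0.0015/165 = 9.09×10^-6
Swamee-Jain: f = 0.01572
h_f = f(L/D)V²/(2g) = 0.01572·(1150/0.165)·1.922²/(2·9.81) = 20.63 m

h_f ≈ 20.6 m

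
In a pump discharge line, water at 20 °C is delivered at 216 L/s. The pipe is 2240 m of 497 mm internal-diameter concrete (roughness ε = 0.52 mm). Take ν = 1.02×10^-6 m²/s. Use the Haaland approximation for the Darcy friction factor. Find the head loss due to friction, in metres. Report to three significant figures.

V = 4Q/(πD²) = 4·0.216/(π·0.497²) = 1.113 m/s
Re = VD/ν = 1.113·0.497/1.02×10^-6 = 5.43×10^5 → turbulent
ε/D = 0.52/497 = 0.00105
Haaland: f = 0.02036
h_f = f(L/D)V²/(2g) = 0.02036·(2240/0.497)·1.113²/(2·9.81) = 5.798 m

h_f ≈ 5.80 m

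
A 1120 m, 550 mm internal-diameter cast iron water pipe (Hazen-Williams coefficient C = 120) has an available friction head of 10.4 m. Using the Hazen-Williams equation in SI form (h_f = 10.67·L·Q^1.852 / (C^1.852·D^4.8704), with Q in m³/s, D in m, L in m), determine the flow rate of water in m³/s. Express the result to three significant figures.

Q ≈ 0.555 m³/s

Rearranging: Q = [h_f·C^1.852·D^4.8704 / (10.67·L)]^(1/1.852)
Q = [10.4·120^1.852·0.550^4.8704 / (10.67·1120)]^0.540 = 0.5545 m³/s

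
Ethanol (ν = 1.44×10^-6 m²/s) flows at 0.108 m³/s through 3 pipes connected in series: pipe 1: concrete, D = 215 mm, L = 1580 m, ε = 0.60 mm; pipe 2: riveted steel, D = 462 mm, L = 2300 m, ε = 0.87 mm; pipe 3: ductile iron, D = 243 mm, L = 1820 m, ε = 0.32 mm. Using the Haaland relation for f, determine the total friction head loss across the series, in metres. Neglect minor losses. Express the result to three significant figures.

H ≈ 133 m

Pipe 1: V = 2.975 m/s, Re = 4.44×10^5, ε/D = 0.00279, f = 0.02598, h_1 = f(L/D)V²/2g = 86.12 m
Pipe 2: V = 0.6442 m/s, Re = 2.07×10^5, ε/D = 0.00188, f = 0.02389, h_2 = f(L/D)V²/2g = 2.516 m
Pipe 3: V = 2.329 m/s, Re = 3.93×10^5, ε/D = 0.00132, f = 0.02161, h_3 = f(L/D)V²/2g = 44.73 m
Series → Q common, losses add: H = Σh = 133.4 m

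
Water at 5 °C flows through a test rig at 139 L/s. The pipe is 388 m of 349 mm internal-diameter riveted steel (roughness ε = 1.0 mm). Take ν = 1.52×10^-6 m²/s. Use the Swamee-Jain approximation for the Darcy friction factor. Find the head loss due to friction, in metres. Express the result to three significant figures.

h_f ≈ 3.16 m

V = 4Q/(πD²) = 4·0.139/(π·0.349²) = 1.453 m/s
Re = VD/ν = 1.453·0.349/1.52×10^-6 = 3.34×10^5 → turbulent
ε/D = 1.0/349 = 0.00287
Swamee-Jain: f = 0.02639
h_f = f(L/D)V²/(2g) = 0.02639·(388/0.349)·1.453²/(2·9.81) = 3.157 m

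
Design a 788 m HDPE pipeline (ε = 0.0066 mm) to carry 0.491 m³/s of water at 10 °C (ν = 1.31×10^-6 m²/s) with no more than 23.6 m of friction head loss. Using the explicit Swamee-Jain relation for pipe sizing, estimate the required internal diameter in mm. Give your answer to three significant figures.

D ≈ 381 mm

Swamee-Jain (Type III): D = 0.66·[ε^1.25·(LQ²/(gh_f))^4.75 + ν·Q^9.4·(L/(gh_f))^5.2]^0.04
LQ²/(gh_f) = 0.8206; L/(gh_f) = 3.404
Term 1 = ε^1.25·(…)^4.75 = 1.31×10^-7; Term 2 = ν·Q^9.4·(…)^5.2 = 9.54×10^-7
D = 0.66·(1.31×10^-7 + 9.54×10^-7)^0.04 = 0.3810 m = 381 mm
Check: V = 4.31 m/s, Re = 1.25×10^6, f = 0.01165, h_f = 22.8 m ≈ 23.6 m ✓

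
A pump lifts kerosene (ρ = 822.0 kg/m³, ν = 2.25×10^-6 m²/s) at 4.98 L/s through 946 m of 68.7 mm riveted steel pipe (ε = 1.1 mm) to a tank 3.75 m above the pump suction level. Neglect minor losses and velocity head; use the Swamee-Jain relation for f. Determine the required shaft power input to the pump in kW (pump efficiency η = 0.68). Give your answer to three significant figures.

V = 4Q/(πD²) = 1.343 m/s; Re = 4.10×10^4; ε/D = 0.0160; f = 0.04625
h_f = f(L/D)V²/2g = 58.59 m
Total head H = z + h_f = 3.75 + 58.59 = 62.34 m
P_hyd = ρgQH = 822.0·9.81·0.00498·62.34 = 2.503 kW
P_shaft = P_hyd/η = 2.503/0.68 = 3.681 kW

P_shaft ≈ 3.68 kW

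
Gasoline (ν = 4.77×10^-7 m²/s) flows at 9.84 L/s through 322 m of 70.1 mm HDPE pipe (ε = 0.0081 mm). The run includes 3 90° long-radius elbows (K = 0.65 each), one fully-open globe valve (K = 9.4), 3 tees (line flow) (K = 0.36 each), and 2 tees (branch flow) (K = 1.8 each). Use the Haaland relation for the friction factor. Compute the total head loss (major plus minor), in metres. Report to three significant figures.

H_L ≈ 28.0 m

V = 4Q/(πD²) = 2.550 m/s; V²/2g = 0.3313 m
Re = 3.75×10^5, ε/D = 1.16×10^-4 → f = 0.01493 (Haaland)
Major: h_f = f(L/D)·V²/2g = 0.01493·4593·0.3313 = 22.72 m
Minor: ΣK = 16.0; h_m = ΣK·V²/2g = 5.311 m
Total H_L = 22.72 + 5.311 = 28.03 m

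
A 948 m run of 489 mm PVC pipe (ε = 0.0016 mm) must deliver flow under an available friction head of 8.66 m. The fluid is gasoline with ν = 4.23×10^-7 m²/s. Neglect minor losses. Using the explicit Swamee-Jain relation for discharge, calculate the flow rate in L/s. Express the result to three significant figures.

Q ≈ 565 L/s

Swamee-Jain (Type II): Q = -0.965·√(gD⁵h_f/L)·ln[ε/(3.7D) + √(3.17ν²L/(gD³h_f))]
√(gD⁵h_f/L) = √(9.81·0.489⁵·8.66/948) = 0.05006
ε/(3.7D) = 8.84×10^-7; √(3.17ν²L/(gD³h_f)) = 7.36×10^-6
Q = -0.965·0.05006·ln(8.242×10^-6) = 0.5655 m³/s
Check: V = 3.01 m/s, Re = 3.48×10^6, f = 0.009688, h_f = 8.68 m ≈ 8.66 m ✓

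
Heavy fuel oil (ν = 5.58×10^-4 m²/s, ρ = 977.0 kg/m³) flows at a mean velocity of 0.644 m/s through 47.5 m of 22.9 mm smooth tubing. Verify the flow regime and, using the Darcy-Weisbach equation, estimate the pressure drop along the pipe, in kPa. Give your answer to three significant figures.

Δp ≈ 1020 kPa

Re = VD/ν = 0.644·0.02290/5.58×10^-4 = 26.4 → laminar (Re < 2300)
f = 64/Re = 2.422
h_f = f(L/D)V²/(2g) = 2.422·(47.5/0.02290)·0.644²/(2·9.81) = 106.2 m
Δp = ρg·h_f = 977.0·9.81·106.2 = 1018 kPa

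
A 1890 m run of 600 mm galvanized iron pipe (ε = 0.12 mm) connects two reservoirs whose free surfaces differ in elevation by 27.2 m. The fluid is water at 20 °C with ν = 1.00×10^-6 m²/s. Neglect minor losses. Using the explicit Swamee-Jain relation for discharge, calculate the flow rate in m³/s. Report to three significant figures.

Q ≈ 0.976 m³/s

Swamee-Jain (Type II): Q = -0.965·√(gD⁵h_f/L)·ln[ε/(3.7D) + √(3.17ν²L/(gD³h_f))]
√(gD⁵h_f/L) = √(9.81·0.600⁵·27.2/1890) = 0.1048
ε/(3.7D) = 5.41×10^-5; √(3.17ν²L/(gD³h_f)) = 1.02×10^-5
Q = -0.965·0.1048·ln(6.425×10^-5) = 0.9760 m³/s
Check: V = 3.45 m/s, Re = 2.07×10^6, f = 0.01430, h_f = 27.4 m ≈ 27.2 m ✓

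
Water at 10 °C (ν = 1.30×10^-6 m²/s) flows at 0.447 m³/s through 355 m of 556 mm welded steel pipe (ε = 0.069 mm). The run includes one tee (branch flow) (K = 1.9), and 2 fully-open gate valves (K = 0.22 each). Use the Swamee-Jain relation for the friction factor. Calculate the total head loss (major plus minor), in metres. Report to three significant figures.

V = 4Q/(πD²) = 1.841 m/s; V²/2g = 0.1728 m
Re = 7.87×10^5, ε/D = 1.24×10^-4 → f = 0.01412 (Swamee-Jain)
Major: h_f = f(L/D)·V²/2g = 0.01412·638.5·0.1728 = 1.557 m
Minor: ΣK = 2.34; h_m = ΣK·V²/2g = 0.4043 m
Total H_L = 1.557 + 0.4043 = 1.961 m

H_L ≈ 1.96 m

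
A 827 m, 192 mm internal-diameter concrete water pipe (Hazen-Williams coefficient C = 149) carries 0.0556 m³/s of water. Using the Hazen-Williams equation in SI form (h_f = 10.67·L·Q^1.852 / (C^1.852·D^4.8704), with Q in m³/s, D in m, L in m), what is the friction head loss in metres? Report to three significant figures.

h_f = 10.67·827·0.0556^1.852 / (149^1.852·0.192^4.8704) = 12.23 m

h_f ≈ 12.2 m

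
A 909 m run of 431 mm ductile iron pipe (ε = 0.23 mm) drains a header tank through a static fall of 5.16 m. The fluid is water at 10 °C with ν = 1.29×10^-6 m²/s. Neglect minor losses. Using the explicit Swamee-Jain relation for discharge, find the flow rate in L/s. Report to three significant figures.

Swamee-Jain (Type II): Q = -0.965·√(gD⁵h_f/L)·ln[ε/(3.7D) + √(3.17ν²L/(gD³h_f))]
√(gD⁵h_f/L) = √(9.81·0.431⁵·5.16/909) = 0.02878
ε/(3.7D) = 1.44×10^-4; √(3.17ν²L/(gD³h_f)) = 3.44×10^-5
Q = -0.965·0.02878·ln(1.786×10^-4) = 0.2397 m³/s
Check: V = 1.64 m/s, Re = 5.49×10^5, f = 0.01791, h_f = 5.19 m ≈ 5.16 m ✓

Q ≈ 240 L/s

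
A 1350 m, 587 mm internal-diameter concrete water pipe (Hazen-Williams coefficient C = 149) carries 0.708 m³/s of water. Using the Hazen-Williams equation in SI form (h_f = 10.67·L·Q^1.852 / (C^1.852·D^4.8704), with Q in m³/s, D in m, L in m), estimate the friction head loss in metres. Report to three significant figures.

h_f = 10.67·1350·0.708^1.852 / (149^1.852·0.587^4.8704) = 9.613 m

h_f ≈ 9.61 m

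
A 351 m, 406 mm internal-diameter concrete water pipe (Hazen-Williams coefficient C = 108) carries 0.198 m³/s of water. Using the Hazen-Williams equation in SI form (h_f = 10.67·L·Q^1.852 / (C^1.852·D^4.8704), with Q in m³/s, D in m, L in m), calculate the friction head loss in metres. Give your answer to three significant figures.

h_f = 10.67·351·0.198^1.852 / (108^1.852·0.406^4.8704) = 2.580 m

h_f ≈ 2.58 m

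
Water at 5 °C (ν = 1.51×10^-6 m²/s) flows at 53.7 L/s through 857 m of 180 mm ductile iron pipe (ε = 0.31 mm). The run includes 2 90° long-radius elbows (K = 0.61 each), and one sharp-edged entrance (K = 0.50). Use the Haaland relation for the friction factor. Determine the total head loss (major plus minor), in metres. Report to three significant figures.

H_L ≈ 25.5 m

V = 4Q/(πD²) = 2.110 m/s; V²/2g = 0.2270 m
Re = 2.52×10^5, ε/D = 0.00172 → f = 0.02326 (Haaland)
Major: h_f = f(L/D)·V²/2g = 0.02326·4761·0.2270 = 25.13 m
Minor: ΣK = 1.72; h_m = ΣK·V²/2g = 0.3904 m
Total H_L = 25.13 + 0.3904 = 25.52 m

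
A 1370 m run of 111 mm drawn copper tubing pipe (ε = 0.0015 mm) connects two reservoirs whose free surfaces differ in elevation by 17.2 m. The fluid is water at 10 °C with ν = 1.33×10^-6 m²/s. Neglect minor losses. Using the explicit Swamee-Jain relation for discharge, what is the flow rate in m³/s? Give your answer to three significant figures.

Q ≈ 0.0119 m³/s

Swamee-Jain (Type II): Q = -0.965·√(gD⁵h_f/L)·ln[ε/(3.7D) + √(3.17ν²L/(gD³h_f))]
√(gD⁵h_f/L) = √(9.81·0.111⁵·17.2/1370) = 0.001441
ε/(3.7D) = 3.65×10^-6; √(3.17ν²L/(gD³h_f)) = 1.82×10^-4
Q = -0.965·0.001441·ln(1.861×10^-4) = 0.01194 m³/s
Check: V = 1.23 m/s, Re = 1.03×10^5, f = 0.01784, h_f = 17.1 m ≈ 17.2 m ✓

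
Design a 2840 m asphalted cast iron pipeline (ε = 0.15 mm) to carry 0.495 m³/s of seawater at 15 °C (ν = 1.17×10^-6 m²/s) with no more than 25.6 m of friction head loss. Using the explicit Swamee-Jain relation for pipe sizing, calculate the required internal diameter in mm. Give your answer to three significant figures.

Swamee-Jain (Type III): D = 0.66·[ε^1.25·(LQ²/(gh_f))^4.75 + ν·Q^9.4·(L/(gh_f))^5.2]^0.04
LQ²/(gh_f) = 2.771; L/(gh_f) = 11.31
Term 1 = ε^1.25·(…)^4.75 = 0.00210; Term 2 = ν·Q^9.4·(…)^5.2 = 4.73×10^-4
D = 0.66·(0.00210 + 4.73×10^-4)^0.04 = 0.5200 m = 520 mm
Check: V = 2.33 m/s, Re = 1.04×10^6, f = 0.01563, h_f = 23.6 m ≈ 25.6 m ✓

D ≈ 520 mm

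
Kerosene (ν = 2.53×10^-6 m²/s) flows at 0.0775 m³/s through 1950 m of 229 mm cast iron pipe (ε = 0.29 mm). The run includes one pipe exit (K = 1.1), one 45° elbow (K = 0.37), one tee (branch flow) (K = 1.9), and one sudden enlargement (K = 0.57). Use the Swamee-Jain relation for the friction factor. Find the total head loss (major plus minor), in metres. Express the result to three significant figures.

H_L ≈ 35.1 m

V = 4Q/(πD²) = 1.882 m/s; V²/2g = 0.1805 m
Re = 1.70×10^5, ε/D = 0.00127 → f = 0.02238 (Swamee-Jain)
Major: h_f = f(L/D)·V²/2g = 0.02238·8515·0.1805 = 34.39 m
Minor: ΣK = 3.94; h_m = ΣK·V²/2g = 0.7110 m
Total H_L = 34.39 + 0.7110 = 35.10 m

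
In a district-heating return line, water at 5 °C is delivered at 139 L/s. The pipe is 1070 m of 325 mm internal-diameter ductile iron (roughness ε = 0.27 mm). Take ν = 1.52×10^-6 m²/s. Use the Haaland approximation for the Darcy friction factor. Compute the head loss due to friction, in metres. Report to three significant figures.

V = 4Q/(πD²) = 4·0.139/(π·0.325²) = 1.676 m/s
Re = VD/ν = 1.676·0.325/1.52×10^-6 = 3.58×10^5 → turbulent
ε/D = 0.27/325 = 8.31×10^-4
Haaland: f = 0.01963
h_f = f(L/D)V²/(2g) = 0.01963·(1070/0.325)·1.676²/(2·9.81) = 9.248 m

h_f ≈ 9.25 m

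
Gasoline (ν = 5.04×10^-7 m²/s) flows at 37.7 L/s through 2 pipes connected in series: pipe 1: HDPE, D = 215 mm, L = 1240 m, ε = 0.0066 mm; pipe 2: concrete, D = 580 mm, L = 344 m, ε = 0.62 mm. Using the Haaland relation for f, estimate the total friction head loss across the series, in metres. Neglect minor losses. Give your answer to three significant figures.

Pipe 1: V = 1.038 m/s, Re = 4.43×10^5, ε/D = 3.07×10^-5, f = 0.01369, h_1 = f(L/D)V²/2g = 4.340 m
Pipe 2: V = 0.1427 m/s, Re = 1.64×10^5, ε/D = 0.00107, f = 0.02142, h_2 = f(L/D)V²/2g = 0.01318 m
Series → Q common, losses add: H = Σh = 4.353 m

H ≈ 4.35 m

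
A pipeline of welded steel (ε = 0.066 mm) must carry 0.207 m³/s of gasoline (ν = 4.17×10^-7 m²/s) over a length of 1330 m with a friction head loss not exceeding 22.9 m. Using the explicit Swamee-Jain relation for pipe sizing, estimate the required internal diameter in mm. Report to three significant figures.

Swamee-Jain (Type III): D = 0.66·[ε^1.25·(LQ²/(gh_f))^4.75 + ν·Q^9.4·(L/(gh_f))^5.2]^0.04
LQ²/(gh_f) = 0.2537; L/(gh_f) = 5.920
Term 1 = ε^1.25·(…)^4.75 = 8.81×10^-9; Term 2 = ν·Q^9.4·(…)^5.2 = 1.61×10^-9
D = 0.66·(8.81×10^-9 + 1.61×10^-9)^0.04 = 0.3164 m = 316 mm
Check: V = 2.63 m/s, Re = 2.00×10^6, f = 0.01442, h_f = 21.4 m ≈ 22.9 m ✓

D ≈ 316 mm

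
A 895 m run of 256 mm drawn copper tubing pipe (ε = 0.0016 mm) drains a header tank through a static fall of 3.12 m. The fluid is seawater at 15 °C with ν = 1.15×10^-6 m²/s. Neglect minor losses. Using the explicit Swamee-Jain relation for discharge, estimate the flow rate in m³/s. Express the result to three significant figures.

Q ≈ 0.0553 m³/s

Swamee-Jain (Type II): Q = -0.965·√(gD⁵h_f/L)·ln[ε/(3.7D) + √(3.17ν²L/(gD³h_f))]
√(gD⁵h_f/L) = √(9.81·0.256⁵·3.12/895) = 0.006132
ε/(3.7D) = 1.69×10^-6; √(3.17ν²L/(gD³h_f)) = 8.55×10^-5
Q = -0.965·0.006132·ln(8.717×10^-5) = 0.05531 m³/s
Check: V = 1.07 m/s, Re = 2.39×10^5, f = 0.01507, h_f = 3.10 m ≈ 3.12 m ✓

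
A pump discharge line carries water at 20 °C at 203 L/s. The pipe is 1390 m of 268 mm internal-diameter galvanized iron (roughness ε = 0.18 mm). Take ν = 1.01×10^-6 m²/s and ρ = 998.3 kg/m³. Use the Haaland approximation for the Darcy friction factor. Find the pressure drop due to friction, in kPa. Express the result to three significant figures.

Δp ≈ 613 kPa

V = 4Q/(πD²) = 4·0.203/(π·0.268²) = 3.599 m/s
Re = VD/ν = 3.599·0.268/1.01×10^-6 = 9.55×10^5 → turbulent
ε/D = 0.18/268 = 6.72×10^-4
Haaland: f = 0.01827
h_f = f(L/D)V²/(2g) = 0.01827·(1390/0.268)·3.599²/(2·9.81) = 62.55 m
Δp = ρg·h_f = 998.3·9.81·62.55 = 612.5 kPa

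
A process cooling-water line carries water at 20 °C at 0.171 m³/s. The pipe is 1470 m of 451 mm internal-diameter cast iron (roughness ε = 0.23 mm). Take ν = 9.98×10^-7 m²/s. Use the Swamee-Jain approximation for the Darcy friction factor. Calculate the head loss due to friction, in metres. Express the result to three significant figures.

V = 4Q/(πD²) = 4·0.171/(π·0.451²) = 1.070 m/s
Re = VD/ν = 1.070·0.451/9.98×10^-7 = 4.84×10^5 → turbulent
ε/D = 0.23/451 = 5.10×10^-4
Swamee-Jain: f = 0.01787
h_f = f(L/D)V²/(2g) = 0.01787·(1470/0.451)·1.070²/(2·9.81) = 3.401 m

h_f ≈ 3.40 m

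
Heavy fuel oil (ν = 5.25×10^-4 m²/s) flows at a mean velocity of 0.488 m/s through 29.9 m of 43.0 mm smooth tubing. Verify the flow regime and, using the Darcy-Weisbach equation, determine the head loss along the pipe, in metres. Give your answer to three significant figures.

h_f ≈ 13.5 m

Re = VD/ν = 0.488·0.04300/5.25×10^-4 = 40.0 → laminar (Re < 2300)
f = 64/Re = 1.601
h_f = f(L/D)V²/(2g) = 1.601·(29.9/0.04300)·0.488²/(2·9.81) = 13.51 m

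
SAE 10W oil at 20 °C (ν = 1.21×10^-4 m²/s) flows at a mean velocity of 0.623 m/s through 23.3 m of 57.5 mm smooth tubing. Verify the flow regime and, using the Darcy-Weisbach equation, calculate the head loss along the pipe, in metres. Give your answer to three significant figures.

Re = VD/ν = 0.623·0.05750/1.21×10^-4 = 296 → laminar (Re < 2300)
f = 64/Re = 0.2162
h_f = f(L/D)V²/(2g) = 0.2162·(23.3/0.05750)·0.623²/(2·9.81) = 1.733 m

h_f ≈ 1.73 m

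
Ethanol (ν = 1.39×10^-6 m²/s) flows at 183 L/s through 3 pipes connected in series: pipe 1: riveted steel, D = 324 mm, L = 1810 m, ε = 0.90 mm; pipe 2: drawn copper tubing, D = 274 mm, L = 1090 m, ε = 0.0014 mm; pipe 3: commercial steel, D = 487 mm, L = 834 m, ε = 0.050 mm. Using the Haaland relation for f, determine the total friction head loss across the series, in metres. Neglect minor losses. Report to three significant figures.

Pipe 1: V = 2.220 m/s, Re = 5.17×10^5, ε/D = 0.00278, f = 0.02591, h_1 = f(L/D)V²/2g = 36.34 m
Pipe 2: V = 3.104 m/s, Re = 6.12×10^5, ε/D = 5.11×10^-6, f = 0.01267, h_2 = f(L/D)V²/2g = 24.74 m
Pipe 3: V = 0.9824 m/s, Re = 3.44×10^5, ε/D = 1.03×10^-4, f = 0.01497, h_3 = f(L/D)V²/2g = 1.261 m
Series → Q common, losses add: H = Σh = 62.35 m

H ≈ 62.3 m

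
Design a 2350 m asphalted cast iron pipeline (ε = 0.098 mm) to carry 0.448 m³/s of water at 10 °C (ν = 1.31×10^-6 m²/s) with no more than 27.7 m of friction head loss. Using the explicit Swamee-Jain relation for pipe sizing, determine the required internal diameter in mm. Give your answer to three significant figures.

D ≈ 468 mm

Swamee-Jain (Type III): D = 0.66·[ε^1.25·(LQ²/(gh_f))^4.75 + ν·Q^9.4·(L/(gh_f))^5.2]^0.04
LQ²/(gh_f) = 1.736; L/(gh_f) = 8.648
Term 1 = ε^1.25·(…)^4.75 = 1.34×10^-4; Term 2 = ν·Q^9.4·(…)^5.2 = 5.14×10^-5
D = 0.66·(1.34×10^-4 + 5.14×10^-5)^0.04 = 0.4680 m = 468 mm
Check: V = 2.60 m/s, Re = 9.30×10^5, f = 0.01493, h_f = 25.9 m ≈ 27.7 m ✓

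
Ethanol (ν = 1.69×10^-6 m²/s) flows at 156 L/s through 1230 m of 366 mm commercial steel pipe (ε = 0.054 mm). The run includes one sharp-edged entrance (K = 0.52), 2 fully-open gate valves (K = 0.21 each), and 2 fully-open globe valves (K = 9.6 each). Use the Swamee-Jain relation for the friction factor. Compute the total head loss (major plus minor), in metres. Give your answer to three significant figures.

H_L ≈ 8.18 m

V = 4Q/(πD²) = 1.483 m/s; V²/2g = 0.1121 m
Re = 3.21×10^5, ε/D = 1.48×10^-4 → f = 0.01574 (Swamee-Jain)
Major: h_f = f(L/D)·V²/2g = 0.01574·3361·0.1121 = 5.927 m
Minor: ΣK = 20.1; h_m = ΣK·V²/2g = 2.257 m
Total H_L = 5.927 + 2.257 = 8.184 m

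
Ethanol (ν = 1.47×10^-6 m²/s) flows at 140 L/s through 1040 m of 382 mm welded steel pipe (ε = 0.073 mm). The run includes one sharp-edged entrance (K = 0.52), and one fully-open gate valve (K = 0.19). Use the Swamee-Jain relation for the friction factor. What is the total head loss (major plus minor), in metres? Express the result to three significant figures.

H_L ≈ 3.40 m

V = 4Q/(πD²) = 1.222 m/s; V²/2g = 0.07605 m
Re = 3.17×10^5, ε/D = 1.91×10^-4 → f = 0.01614 (Swamee-Jain)
Major: h_f = f(L/D)·V²/2g = 0.01614·2723·0.07605 = 3.341 m
Minor: ΣK = 0.710; h_m = ΣK·V²/2g = 0.05400 m
Total H_L = 3.341 + 0.05400 = 3.395 m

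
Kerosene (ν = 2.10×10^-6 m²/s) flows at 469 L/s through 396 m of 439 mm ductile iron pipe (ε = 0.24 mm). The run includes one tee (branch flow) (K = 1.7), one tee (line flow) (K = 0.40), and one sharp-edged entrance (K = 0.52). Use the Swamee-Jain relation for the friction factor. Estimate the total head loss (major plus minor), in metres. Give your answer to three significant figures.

V = 4Q/(πD²) = 3.099 m/s; V²/2g = 0.4893 m
Re = 6.48×10^5, ε/D = 5.47×10^-4 → f = 0.01786 (Swamee-Jain)
Major: h_f = f(L/D)·V²/2g = 0.01786·902.1·0.4893 = 7.885 m
Minor: ΣK = 2.62; h_m = ΣK·V²/2g = 1.282 m
Total H_L = 7.885 + 1.282 = 9.167 m

H_L ≈ 9.17 m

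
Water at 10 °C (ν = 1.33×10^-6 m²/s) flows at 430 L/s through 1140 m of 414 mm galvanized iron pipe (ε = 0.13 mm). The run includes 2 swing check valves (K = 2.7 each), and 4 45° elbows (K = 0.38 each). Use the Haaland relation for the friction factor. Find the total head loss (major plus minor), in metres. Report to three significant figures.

H_L ≈ 26.1 m

V = 4Q/(πD²) = 3.194 m/s; V²/2g = 0.5201 m
Re = 9.94×10^5, ε/D = 3.14×10^-4 → f = 0.01573 (Haaland)
Major: h_f = f(L/D)·V²/2g = 0.01573·2754·0.5201 = 22.53 m
Minor: ΣK = 6.92; h_m = ΣK·V²/2g = 3.599 m
Total H_L = 22.53 + 3.599 = 26.13 m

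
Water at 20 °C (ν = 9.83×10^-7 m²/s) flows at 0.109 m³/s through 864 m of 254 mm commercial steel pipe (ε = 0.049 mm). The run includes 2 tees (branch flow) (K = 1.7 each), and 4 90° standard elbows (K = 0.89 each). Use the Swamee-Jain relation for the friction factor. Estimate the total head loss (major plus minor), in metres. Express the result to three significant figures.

V = 4Q/(πD²) = 2.151 m/s; V²/2g = 0.2359 m
Re = 5.56×10^5, ε/D = 1.93×10^-4 → f = 0.01531 (Swamee-Jain)
Major: h_f = f(L/D)·V²/2g = 0.01531·3402·0.2359 = 12.28 m
Minor: ΣK = 6.96; h_m = ΣK·V²/2g = 1.642 m
Total H_L = 12.28 + 1.642 = 13.92 m

H_L ≈ 13.9 m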